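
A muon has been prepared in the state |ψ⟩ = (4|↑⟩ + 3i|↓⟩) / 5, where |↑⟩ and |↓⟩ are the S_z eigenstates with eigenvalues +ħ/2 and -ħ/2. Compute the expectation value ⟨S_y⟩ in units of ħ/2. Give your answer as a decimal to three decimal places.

0.960

⟨σ_y⟩ = 2 Im(a* b)/(|a|²+|b|²) with a = 4, b = 3i.
a* b = 12i, so ⟨σ_y⟩ = 24/25.
⟨S_y⟩ = (ħ/2)·⟨σ_y⟩.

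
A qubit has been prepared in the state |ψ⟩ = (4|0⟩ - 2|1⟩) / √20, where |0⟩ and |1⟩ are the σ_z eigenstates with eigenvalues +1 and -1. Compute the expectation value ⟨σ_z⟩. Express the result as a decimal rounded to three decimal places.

⟨σ_z⟩ = |a|² - |b|² divided by |a|²+|b|², with a, b the |0⟩, |1⟩ amplitudes.
= (16 - 4)/20 = 12/20.

0.600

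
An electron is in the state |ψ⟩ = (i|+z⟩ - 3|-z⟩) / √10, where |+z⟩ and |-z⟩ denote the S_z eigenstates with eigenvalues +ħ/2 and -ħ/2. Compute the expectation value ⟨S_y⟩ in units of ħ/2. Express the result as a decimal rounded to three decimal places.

0.600

⟨σ_y⟩ = 2 Im(a* b)/(|a|²+|b|²) with a = i, b = -3.
a* b = 3i, so ⟨σ_y⟩ = 6/10.
⟨S_y⟩ = (ħ/2)·⟨σ_y⟩.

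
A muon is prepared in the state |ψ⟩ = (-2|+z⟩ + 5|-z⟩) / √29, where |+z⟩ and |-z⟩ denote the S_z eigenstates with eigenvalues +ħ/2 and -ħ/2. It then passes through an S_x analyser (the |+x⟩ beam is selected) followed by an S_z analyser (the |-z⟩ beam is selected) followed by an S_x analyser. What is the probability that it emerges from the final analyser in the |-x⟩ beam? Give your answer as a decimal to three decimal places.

First analyser (S_x): P(|+x⟩) = |⟨+x|ψ⟩|² = 9/58.
After stage 1 the state is |+x⟩; P(|-z⟩) = |⟨-z|+x⟩|² = 1/2.
After stage 2 the state is |-z⟩; P(|-x⟩) = |⟨-x|-z⟩|² = 1/2.
Joint probability = 9/58 × 1/2 × 1/2 = 0.039.

0.039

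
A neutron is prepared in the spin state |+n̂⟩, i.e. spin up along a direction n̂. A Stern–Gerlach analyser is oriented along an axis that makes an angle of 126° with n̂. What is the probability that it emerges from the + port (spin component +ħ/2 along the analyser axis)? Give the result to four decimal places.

For spin-½, the probability of finding spin-up along an axis at angle θ to the initial spin direction is cos²(θ/2); spin-down is sin²(θ/2).
θ = 126°, so P = cos²(63°) ≈ 0.2061.

0.2061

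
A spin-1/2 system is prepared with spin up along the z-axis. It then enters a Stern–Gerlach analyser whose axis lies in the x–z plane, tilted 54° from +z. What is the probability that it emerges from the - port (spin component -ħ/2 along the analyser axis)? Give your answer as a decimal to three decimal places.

0.206

For spin-½, the probability of finding spin-up along an axis at angle θ to the initial spin direction is cos²(θ/2); spin-down is sin²(θ/2).
θ = 54°, so P = sin²(27°) ≈ 0.206.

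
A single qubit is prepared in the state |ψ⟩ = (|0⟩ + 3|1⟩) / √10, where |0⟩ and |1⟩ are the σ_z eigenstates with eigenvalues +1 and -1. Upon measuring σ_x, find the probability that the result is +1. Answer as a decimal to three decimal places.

|+x⟩ = (|0⟩ + |1⟩)/√2, so ⟨+x|ψ⟩ = (4) / (√2·√10).
P = |4|² / 20 = 16/20.

0.800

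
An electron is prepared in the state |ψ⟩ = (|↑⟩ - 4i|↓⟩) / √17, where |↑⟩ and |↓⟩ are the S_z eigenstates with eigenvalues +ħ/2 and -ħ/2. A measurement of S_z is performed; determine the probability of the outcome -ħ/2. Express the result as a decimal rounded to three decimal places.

The -ħ/2 outcome corresponds to |↓⟩. Its amplitude in |ψ⟩ is -4i/√17.
P = |-4i|² / 17 = 16/17.

0.941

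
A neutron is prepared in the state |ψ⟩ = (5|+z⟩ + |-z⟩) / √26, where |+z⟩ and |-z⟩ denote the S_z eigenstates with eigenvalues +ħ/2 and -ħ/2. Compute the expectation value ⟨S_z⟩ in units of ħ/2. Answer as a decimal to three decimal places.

⟨σ_z⟩ = |a|² - |b|² divided by |a|²+|b|², with a, b the |+z⟩, |-z⟩ amplitudes.
= (25 - 1)/26 = 24/26.
⟨S_z⟩ = (ħ/2)·⟨σ_z⟩.

0.923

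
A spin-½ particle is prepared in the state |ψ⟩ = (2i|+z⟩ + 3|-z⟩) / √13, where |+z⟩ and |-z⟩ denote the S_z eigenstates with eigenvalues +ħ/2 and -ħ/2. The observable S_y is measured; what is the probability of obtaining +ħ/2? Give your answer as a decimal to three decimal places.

0.038

|+y⟩ = (|+z⟩ + i|-z⟩)/√2, so ⟨+y|ψ⟩ = (-i) / (√2·√13).
P = |-i|² / 26 = 1/26.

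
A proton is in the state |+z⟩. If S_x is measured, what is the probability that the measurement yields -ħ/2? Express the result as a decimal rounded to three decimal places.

0.500

In the S_z basis, |+z⟩ = |+z⟩ and |-x⟩ = (|+z⟩ - |-z⟩)/√2.
|⟨-x|+z⟩|² = 1/2.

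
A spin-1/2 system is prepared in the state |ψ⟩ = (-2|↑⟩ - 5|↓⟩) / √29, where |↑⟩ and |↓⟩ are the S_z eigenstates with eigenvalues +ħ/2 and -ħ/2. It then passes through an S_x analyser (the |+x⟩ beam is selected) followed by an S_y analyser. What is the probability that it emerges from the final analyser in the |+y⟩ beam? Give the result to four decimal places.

First analyser (S_x): P(|+x⟩) = |⟨+x|ψ⟩|² = 49/58.
After stage 1 the state is |+x⟩; P(|+y⟩) = |⟨+y|+x⟩|² = 1/2.
Joint probability = 49/58 × 1/2 = 0.4224.

0.4224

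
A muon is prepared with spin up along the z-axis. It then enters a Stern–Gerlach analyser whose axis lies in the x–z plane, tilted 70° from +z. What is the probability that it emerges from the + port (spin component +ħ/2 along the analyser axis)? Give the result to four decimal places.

For spin-½, the probability of finding spin-up along an axis at angle θ to the initial spin direction is cos²(θ/2); spin-down is sin²(θ/2).
θ = 70°, so P = cos²(35°) ≈ 0.6710.

0.6710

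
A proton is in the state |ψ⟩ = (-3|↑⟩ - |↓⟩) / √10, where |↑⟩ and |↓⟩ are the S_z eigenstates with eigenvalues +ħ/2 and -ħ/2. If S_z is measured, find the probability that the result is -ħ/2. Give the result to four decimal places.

The -ħ/2 outcome corresponds to |↓⟩. Its amplitude in |ψ⟩ is -1/√10.
P = |-1|² / 10 = 1/10.

0.1000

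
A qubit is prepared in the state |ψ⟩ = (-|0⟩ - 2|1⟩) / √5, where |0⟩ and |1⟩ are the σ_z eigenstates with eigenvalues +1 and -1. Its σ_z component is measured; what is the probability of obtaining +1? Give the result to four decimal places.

0.2000

The +1 outcome corresponds to |0⟩. Its amplitude in |ψ⟩ is -1/√5.
P = |-1|² / 5 = 1/5.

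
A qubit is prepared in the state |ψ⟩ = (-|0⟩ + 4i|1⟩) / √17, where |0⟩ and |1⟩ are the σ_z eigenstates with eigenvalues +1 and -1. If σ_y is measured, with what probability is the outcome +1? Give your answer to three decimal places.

|+y⟩ = (|0⟩ + i|1⟩)/√2, so ⟨+y|ψ⟩ = (3) / (√2·√17).
P = |3|² / 34 = 9/34.

0.265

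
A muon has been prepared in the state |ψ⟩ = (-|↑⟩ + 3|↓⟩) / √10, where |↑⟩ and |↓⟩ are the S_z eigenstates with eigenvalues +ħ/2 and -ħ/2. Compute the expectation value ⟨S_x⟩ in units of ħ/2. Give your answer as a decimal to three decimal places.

⟨σ_x⟩ = 2 Re(a* b)/(|a|²+|b|²) with a = -1, b = 3.
a* b = -3, so ⟨σ_x⟩ = -6/10.
⟨S_x⟩ = (ħ/2)·⟨σ_x⟩.

-0.600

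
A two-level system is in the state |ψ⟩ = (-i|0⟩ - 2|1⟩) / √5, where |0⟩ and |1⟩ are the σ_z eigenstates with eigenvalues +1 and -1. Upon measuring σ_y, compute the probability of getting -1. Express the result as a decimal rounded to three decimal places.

0.900

|-y⟩ = (|0⟩ - i|1⟩)/√2, so ⟨-y|ψ⟩ = (-3i) / (√2·√5).
P = |-3i|² / 10 = 9/10.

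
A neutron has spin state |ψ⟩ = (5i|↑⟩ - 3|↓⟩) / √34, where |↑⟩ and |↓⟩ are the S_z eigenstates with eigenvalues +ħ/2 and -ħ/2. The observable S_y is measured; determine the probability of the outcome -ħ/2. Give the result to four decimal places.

|-y⟩ = (|↑⟩ - i|↓⟩)/√2, so ⟨-y|ψ⟩ = (2i) / (√2·√34).
P = |2i|² / 68 = 4/68.

0.0588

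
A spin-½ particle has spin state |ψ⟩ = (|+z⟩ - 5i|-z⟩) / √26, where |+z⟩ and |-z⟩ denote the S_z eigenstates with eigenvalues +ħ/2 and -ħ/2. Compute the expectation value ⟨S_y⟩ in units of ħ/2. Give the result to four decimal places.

⟨σ_y⟩ = 2 Im(a* b)/(|a|²+|b|²) with a = 1, b = -5i.
a* b = -5i, so ⟨σ_y⟩ = -10/26.
⟨S_y⟩ = (ħ/2)·⟨σ_y⟩.

-0.3846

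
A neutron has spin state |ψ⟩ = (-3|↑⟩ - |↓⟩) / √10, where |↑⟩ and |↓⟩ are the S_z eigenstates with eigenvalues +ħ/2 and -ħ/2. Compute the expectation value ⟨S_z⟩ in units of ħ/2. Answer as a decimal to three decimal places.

0.800

⟨σ_z⟩ = |a|² - |b|² divided by |a|²+|b|², with a, b the |↑⟩, |↓⟩ amplitudes.
= (9 - 1)/10 = 8/10.
⟨S_z⟩ = (ħ/2)·⟨σ_z⟩.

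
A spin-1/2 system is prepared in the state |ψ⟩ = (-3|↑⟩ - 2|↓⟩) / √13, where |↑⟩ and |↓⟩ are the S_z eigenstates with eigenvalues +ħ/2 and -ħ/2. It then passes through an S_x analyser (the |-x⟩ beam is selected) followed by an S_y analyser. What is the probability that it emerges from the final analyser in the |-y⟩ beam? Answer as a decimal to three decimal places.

0.019

First analyser (S_x): P(|-x⟩) = |⟨-x|ψ⟩|² = 1/26.
After stage 1 the state is |-x⟩; P(|-y⟩) = |⟨-y|-x⟩|² = 1/2.
Joint probability = 1/26 × 1/2 = 0.019.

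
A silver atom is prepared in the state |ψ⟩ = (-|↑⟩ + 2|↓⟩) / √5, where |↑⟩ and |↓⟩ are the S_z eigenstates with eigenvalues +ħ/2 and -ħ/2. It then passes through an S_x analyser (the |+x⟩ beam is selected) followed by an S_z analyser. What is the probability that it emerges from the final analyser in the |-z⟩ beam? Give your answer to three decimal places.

First analyser (S_x): P(|+x⟩) = |⟨+x|ψ⟩|² = 1/10.
After stage 1 the state is |+x⟩; P(|-z⟩) = |⟨-z|+x⟩|² = 1/2.
Joint probability = 1/10 × 1/2 = 0.050.

0.050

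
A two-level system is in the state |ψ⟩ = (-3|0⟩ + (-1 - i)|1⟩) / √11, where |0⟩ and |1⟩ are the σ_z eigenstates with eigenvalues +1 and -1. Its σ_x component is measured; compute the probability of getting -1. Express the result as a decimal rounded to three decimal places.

|-x⟩ = (|0⟩ - |1⟩)/√2, so ⟨-x|ψ⟩ = (-2 + i) / (√2·√11).
P = |-2 + i|² / 22 = 5/22.

0.227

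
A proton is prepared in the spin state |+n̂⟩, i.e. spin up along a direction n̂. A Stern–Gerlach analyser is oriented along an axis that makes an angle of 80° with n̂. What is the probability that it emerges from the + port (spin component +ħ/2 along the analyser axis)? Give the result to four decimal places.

0.5868

For spin-½, the probability of finding spin-up along an axis at angle θ to the initial spin direction is cos²(θ/2); spin-down is sin²(θ/2).
θ = 80°, so P = cos²(40°) ≈ 0.5868.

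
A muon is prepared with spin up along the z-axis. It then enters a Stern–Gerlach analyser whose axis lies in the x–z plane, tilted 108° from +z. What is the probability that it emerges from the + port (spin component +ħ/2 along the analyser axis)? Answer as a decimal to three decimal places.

For spin-½, the probability of finding spin-up along an axis at angle θ to the initial spin direction is cos²(θ/2); spin-down is sin²(θ/2).
θ = 108°, so P = cos²(54°) ≈ 0.345.

0.345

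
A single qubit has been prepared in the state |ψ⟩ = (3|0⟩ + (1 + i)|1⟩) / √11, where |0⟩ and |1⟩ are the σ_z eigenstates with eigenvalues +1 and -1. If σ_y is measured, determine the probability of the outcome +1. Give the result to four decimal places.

0.7727

|+y⟩ = (|0⟩ + i|1⟩)/√2, so ⟨+y|ψ⟩ = (4 - i) / (√2·√11).
P = |4 - i|² / 22 = 17/22.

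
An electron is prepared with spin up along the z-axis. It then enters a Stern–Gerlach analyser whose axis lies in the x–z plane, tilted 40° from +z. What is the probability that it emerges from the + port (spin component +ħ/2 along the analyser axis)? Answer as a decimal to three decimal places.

0.883

For spin-½, the probability of finding spin-up along an axis at angle θ to the initial spin direction is cos²(θ/2); spin-down is sin²(θ/2).
θ = 40°, so P = cos²(20°) ≈ 0.883.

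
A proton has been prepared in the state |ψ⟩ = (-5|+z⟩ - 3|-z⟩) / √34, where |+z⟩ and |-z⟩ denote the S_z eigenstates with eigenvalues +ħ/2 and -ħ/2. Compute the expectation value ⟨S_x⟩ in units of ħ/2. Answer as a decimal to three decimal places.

⟨σ_x⟩ = 2 Re(a* b)/(|a|²+|b|²) with a = -5, b = -3.
a* b = 15, so ⟨σ_x⟩ = 30/34.
⟨S_x⟩ = (ħ/2)·⟨σ_x⟩.

0.882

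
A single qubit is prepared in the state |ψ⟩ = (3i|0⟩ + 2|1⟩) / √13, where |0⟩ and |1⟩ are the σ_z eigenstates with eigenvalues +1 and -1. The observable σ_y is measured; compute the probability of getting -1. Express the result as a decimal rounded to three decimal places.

|-y⟩ = (|0⟩ - i|1⟩)/√2, so ⟨-y|ψ⟩ = (5i) / (√2·√13).
P = |5i|² / 26 = 25/26.

0.962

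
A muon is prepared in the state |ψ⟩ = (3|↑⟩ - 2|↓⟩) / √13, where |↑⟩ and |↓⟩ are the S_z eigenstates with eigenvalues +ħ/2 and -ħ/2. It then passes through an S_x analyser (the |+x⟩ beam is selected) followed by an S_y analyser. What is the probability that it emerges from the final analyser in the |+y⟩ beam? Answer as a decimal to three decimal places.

0.019

First analyser (S_x): P(|+x⟩) = |⟨+x|ψ⟩|² = 1/26.
After stage 1 the state is |+x⟩; P(|+y⟩) = |⟨+y|+x⟩|² = 1/2.
Joint probability = 1/26 × 1/2 = 0.019.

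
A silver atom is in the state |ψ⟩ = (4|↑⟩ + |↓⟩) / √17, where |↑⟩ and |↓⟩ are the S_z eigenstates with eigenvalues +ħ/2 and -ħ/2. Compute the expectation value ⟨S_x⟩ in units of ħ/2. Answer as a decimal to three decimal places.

0.471

⟨σ_x⟩ = 2 Re(a* b)/(|a|²+|b|²) with a = 4, b = 1.
a* b = 4, so ⟨σ_x⟩ = 8/17.
⟨S_x⟩ = (ħ/2)·⟨σ_x⟩.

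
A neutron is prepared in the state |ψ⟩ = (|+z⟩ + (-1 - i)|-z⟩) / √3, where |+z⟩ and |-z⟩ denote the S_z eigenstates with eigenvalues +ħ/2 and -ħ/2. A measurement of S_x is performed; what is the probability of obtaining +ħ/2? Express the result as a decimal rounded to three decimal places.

0.167

|+x⟩ = (|+z⟩ + |-z⟩)/√2, so ⟨+x|ψ⟩ = (-i) / (√2·√3).
P = |-i|² / 6 = 1/6.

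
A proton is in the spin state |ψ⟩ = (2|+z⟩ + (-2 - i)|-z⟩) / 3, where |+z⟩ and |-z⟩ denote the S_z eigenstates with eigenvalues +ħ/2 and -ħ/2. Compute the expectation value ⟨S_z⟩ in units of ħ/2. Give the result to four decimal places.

⟨σ_z⟩ = |a|² - |b|² divided by |a|²+|b|², with a, b the |+z⟩, |-z⟩ amplitudes.
= (4 - 5)/9 = -1/9.
⟨S_z⟩ = (ħ/2)·⟨σ_z⟩.

-0.1111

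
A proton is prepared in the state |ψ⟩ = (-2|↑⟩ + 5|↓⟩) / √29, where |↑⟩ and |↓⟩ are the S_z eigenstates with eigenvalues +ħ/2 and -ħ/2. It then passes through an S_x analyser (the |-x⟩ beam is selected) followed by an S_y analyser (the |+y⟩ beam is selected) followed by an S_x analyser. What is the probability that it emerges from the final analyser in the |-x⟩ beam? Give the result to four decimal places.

First analyser (S_x): P(|-x⟩) = |⟨-x|ψ⟩|² = 49/58.
After stage 1 the state is |-x⟩; P(|+y⟩) = |⟨+y|-x⟩|² = 1/2.
After stage 2 the state is |+y⟩; P(|-x⟩) = |⟨-x|+y⟩|² = 1/2.
Joint probability = 49/58 × 1/2 × 1/2 = 0.2112.

0.2112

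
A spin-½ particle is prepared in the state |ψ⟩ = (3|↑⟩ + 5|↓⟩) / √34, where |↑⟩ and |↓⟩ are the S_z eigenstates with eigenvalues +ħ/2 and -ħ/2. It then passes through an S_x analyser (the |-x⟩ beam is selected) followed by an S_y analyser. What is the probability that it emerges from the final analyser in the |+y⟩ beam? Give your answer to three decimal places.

0.029

First analyser (S_x): P(|-x⟩) = |⟨-x|ψ⟩|² = 4/68.
After stage 1 the state is |-x⟩; P(|+y⟩) = |⟨+y|-x⟩|² = 1/2.
Joint probability = 4/68 × 1/2 = 0.029.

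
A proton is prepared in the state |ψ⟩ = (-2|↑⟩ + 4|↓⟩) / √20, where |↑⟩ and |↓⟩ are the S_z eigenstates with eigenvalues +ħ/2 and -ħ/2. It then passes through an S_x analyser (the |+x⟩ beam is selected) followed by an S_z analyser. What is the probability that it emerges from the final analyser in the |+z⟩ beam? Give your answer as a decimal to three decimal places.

0.050

First analyser (S_x): P(|+x⟩) = |⟨+x|ψ⟩|² = 4/40.
After stage 1 the state is |+x⟩; P(|+z⟩) = |⟨+z|+x⟩|² = 1/2.
Joint probability = 4/40 × 1/2 = 0.050.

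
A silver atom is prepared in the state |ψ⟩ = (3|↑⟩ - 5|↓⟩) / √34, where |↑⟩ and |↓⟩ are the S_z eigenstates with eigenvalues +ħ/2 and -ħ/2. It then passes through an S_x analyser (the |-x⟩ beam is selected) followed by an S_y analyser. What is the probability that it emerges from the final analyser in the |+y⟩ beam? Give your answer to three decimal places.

First analyser (S_x): P(|-x⟩) = |⟨-x|ψ⟩|² = 64/68.
After stage 1 the state is |-x⟩; P(|+y⟩) = |⟨+y|-x⟩|² = 1/2.
Joint probability = 64/68 × 1/2 = 0.471.

0.471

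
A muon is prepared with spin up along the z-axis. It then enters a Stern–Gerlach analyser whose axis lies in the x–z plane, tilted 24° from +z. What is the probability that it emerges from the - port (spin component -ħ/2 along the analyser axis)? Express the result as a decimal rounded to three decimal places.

0.043

For spin-½, the probability of finding spin-up along an axis at angle θ to the initial spin direction is cos²(θ/2); spin-down is sin²(θ/2).
θ = 24°, so P = sin²(12°) ≈ 0.043.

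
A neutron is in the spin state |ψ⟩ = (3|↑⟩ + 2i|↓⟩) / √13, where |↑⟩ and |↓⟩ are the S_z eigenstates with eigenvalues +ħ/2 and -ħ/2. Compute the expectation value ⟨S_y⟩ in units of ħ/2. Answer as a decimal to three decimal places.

⟨σ_y⟩ = 2 Im(a* b)/(|a|²+|b|²) with a = 3, b = 2i.
a* b = 6i, so ⟨σ_y⟩ = 12/13.
⟨S_y⟩ = (ħ/2)·⟨σ_y⟩.

0.923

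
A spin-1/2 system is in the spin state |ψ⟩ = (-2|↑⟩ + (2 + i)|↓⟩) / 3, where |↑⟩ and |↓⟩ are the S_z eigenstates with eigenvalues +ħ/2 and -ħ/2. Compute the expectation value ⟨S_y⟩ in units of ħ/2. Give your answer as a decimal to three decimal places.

-0.444

⟨σ_y⟩ = 2 Im(a* b)/(|a|²+|b|²) with a = -2, b = (2 + i).
a* b = (-4 - 2i), so ⟨σ_y⟩ = -4/9.
⟨S_y⟩ = (ħ/2)·⟨σ_y⟩.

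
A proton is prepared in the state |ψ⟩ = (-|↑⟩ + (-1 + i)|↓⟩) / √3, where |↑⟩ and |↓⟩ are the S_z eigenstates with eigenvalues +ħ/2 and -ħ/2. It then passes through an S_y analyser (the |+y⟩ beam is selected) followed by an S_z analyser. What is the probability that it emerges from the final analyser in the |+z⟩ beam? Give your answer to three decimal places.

0.083

First analyser (S_y): P(|+y⟩) = |⟨+y|ψ⟩|² = 1/6.
After stage 1 the state is |+y⟩; P(|+z⟩) = |⟨+z|+y⟩|² = 1/2.
Joint probability = 1/6 × 1/2 = 0.083.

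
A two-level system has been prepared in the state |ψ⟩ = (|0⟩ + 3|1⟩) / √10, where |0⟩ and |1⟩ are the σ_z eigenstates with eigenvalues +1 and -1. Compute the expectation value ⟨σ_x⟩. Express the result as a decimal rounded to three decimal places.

⟨σ_x⟩ = 2 Re(a* b)/(|a|²+|b|²) with a = 1, b = 3.
a* b = 3, so ⟨σ_x⟩ = 6/10.

0.600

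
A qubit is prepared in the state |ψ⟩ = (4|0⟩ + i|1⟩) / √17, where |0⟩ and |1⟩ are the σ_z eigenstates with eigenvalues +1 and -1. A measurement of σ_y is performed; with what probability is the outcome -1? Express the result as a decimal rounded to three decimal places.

|-y⟩ = (|0⟩ - i|1⟩)/√2, so ⟨-y|ψ⟩ = (3) / (√2·√17).
P = |3|² / 34 = 9/34.

0.265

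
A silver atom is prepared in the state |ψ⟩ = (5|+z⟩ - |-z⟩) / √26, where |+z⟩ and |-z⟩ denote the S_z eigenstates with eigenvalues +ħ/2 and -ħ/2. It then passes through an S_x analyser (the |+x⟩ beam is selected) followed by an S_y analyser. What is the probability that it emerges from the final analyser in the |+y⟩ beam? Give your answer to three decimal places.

0.154

First analyser (S_x): P(|+x⟩) = |⟨+x|ψ⟩|² = 16/52.
After stage 1 the state is |+x⟩; P(|+y⟩) = |⟨+y|+x⟩|² = 1/2.
Joint probability = 16/52 × 1/2 = 0.154.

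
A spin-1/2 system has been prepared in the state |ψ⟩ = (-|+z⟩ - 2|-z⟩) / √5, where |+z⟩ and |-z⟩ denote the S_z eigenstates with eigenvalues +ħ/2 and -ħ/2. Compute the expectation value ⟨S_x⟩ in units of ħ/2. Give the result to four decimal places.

⟨σ_x⟩ = 2 Re(a* b)/(|a|²+|b|²) with a = -1, b = -2.
a* b = 2, so ⟨σ_x⟩ = 4/5.
⟨S_x⟩ = (ħ/2)·⟨σ_x⟩.

0.8000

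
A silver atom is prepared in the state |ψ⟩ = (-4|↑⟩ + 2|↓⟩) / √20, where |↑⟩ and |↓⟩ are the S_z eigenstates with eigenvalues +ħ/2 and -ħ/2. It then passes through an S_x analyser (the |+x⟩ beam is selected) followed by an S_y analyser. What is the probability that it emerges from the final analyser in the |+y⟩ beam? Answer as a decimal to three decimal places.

First analyser (S_x): P(|+x⟩) = |⟨+x|ψ⟩|² = 4/40.
After stage 1 the state is |+x⟩; P(|+y⟩) = |⟨+y|+x⟩|² = 1/2.
Joint probability = 4/40 × 1/2 = 0.050.

0.050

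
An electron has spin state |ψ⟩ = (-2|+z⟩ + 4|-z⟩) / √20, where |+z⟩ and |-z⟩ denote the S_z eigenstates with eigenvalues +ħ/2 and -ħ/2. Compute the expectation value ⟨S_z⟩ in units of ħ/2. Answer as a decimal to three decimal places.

⟨σ_z⟩ = |a|² - |b|² divided by |a|²+|b|², with a, b the |+z⟩, |-z⟩ amplitudes.
= (4 - 16)/20 = -12/20.
⟨S_z⟩ = (ħ/2)·⟨σ_z⟩.

-0.600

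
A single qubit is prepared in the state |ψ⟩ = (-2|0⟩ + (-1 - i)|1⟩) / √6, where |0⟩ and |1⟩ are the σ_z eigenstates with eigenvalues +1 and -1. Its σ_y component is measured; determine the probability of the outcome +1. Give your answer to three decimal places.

|+y⟩ = (|0⟩ + i|1⟩)/√2, so ⟨+y|ψ⟩ = (-3 + i) / (√2·√6).
P = |-3 + i|² / 12 = 10/12.

0.833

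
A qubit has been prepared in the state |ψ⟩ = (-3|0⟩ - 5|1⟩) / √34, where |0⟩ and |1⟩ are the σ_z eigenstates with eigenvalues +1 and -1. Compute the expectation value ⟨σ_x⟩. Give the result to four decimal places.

0.8824

⟨σ_x⟩ = 2 Re(a* b)/(|a|²+|b|²) with a = -3, b = -5.
a* b = 15, so ⟨σ_x⟩ = 30/34.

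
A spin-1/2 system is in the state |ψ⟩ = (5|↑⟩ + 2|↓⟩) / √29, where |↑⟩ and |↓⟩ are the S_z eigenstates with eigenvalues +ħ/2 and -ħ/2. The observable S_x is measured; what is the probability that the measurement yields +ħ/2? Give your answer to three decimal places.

|+x⟩ = (|↑⟩ + |↓⟩)/√2, so ⟨+x|ψ⟩ = (7) / (√2·√29).
P = |7|² / 58 = 49/58.

0.845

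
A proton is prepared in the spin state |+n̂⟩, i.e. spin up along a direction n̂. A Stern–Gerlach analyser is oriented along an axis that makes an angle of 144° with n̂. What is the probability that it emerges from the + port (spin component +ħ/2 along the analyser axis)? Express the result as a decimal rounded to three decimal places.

For spin-½, the probability of finding spin-up along an axis at angle θ to the initial spin direction is cos²(θ/2); spin-down is sin²(θ/2).
θ = 144°, so P = cos²(72°) ≈ 0.095.

0.095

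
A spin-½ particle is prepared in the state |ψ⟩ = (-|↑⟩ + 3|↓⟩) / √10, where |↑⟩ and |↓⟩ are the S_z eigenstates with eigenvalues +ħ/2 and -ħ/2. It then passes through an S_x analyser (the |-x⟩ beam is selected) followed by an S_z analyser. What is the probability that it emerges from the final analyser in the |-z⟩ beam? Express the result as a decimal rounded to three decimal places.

0.400

First analyser (S_x): P(|-x⟩) = |⟨-x|ψ⟩|² = 16/20.
After stage 1 the state is |-x⟩; P(|-z⟩) = |⟨-z|-x⟩|² = 1/2.
Joint probability = 16/20 × 1/2 = 0.400.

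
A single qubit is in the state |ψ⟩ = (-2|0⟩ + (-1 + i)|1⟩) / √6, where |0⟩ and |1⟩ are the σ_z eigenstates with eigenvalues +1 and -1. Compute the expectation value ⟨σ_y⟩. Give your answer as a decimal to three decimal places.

⟨σ_y⟩ = 2 Im(a* b)/(|a|²+|b|²) with a = -2, b = (-1 + i).
a* b = (2 - 2i), so ⟨σ_y⟩ = -4/6.

-0.667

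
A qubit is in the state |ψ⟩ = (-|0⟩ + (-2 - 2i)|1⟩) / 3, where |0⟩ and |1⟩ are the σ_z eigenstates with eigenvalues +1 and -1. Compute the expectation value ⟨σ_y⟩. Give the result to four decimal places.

⟨σ_y⟩ = 2 Im(a* b)/(|a|²+|b|²) with a = -1, b = (-2 - 2i).
a* b = (2 + 2i), so ⟨σ_y⟩ = 4/9.

0.4444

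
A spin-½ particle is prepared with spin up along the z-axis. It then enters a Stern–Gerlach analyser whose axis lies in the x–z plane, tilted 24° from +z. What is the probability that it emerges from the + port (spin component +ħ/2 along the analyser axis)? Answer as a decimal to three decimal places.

For spin-½, the probability of finding spin-up along an axis at angle θ to the initial spin direction is cos²(θ/2); spin-down is sin²(θ/2).
θ = 24°, so P = cos²(12°) ≈ 0.957.

0.957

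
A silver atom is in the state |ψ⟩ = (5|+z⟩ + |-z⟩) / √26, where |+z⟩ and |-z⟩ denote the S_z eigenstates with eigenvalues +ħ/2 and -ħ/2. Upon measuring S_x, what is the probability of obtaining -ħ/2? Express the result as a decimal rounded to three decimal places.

0.308

|-x⟩ = (|+z⟩ - |-z⟩)/√2, so ⟨-x|ψ⟩ = (4) / (√2·√26).
P = |4|² / 52 = 16/52.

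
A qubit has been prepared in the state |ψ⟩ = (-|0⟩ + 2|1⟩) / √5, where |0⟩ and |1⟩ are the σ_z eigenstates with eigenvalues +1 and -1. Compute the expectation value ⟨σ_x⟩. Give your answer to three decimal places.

-0.800

⟨σ_x⟩ = 2 Re(a* b)/(|a|²+|b|²) with a = -1, b = 2.
a* b = -2, so ⟨σ_x⟩ = -4/5.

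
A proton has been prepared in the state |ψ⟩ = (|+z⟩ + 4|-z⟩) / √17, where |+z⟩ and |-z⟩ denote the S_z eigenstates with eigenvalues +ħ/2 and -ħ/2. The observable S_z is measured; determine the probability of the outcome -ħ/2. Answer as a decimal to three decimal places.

The -ħ/2 outcome corresponds to |-z⟩. Its amplitude in |ψ⟩ is 4/√17.
P = |4|² / 17 = 16/17.

0.941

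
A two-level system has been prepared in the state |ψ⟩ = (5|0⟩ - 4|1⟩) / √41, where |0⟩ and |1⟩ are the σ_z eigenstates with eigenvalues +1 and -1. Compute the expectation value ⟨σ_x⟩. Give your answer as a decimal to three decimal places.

-0.976

⟨σ_x⟩ = 2 Re(a* b)/(|a|²+|b|²) with a = 5, b = -4.
a* b = -20, so ⟨σ_x⟩ = -40/41.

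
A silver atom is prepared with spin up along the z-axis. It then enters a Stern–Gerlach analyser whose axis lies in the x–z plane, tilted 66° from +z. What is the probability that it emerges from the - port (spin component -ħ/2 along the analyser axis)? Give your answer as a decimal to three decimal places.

For spin-½, the probability of finding spin-up along an axis at angle θ to the initial spin direction is cos²(θ/2); spin-down is sin²(θ/2).
θ = 66°, so P = sin²(33°) ≈ 0.297.

0.297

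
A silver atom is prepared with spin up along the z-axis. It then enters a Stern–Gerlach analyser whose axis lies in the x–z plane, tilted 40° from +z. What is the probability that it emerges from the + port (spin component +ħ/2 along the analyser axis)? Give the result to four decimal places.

For spin-½, the probability of finding spin-up along an axis at angle θ to the initial spin direction is cos²(θ/2); spin-down is sin²(θ/2).
θ = 40°, so P = cos²(20°) ≈ 0.8830.

0.8830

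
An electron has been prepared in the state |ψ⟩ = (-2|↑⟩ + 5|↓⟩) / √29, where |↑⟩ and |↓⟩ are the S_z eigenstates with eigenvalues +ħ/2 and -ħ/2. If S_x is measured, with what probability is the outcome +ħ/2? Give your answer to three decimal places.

0.155

|+x⟩ = (|↑⟩ + |↓⟩)/√2, so ⟨+x|ψ⟩ = (3) / (√2·√29).
P = |3|² / 58 = 9/58.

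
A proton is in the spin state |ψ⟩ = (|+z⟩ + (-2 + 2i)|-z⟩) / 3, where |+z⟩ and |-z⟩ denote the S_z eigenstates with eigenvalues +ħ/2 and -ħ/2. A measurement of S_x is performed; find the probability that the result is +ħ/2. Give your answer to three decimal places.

|+x⟩ = (|+z⟩ + |-z⟩)/√2, so ⟨+x|ψ⟩ = (-1 + 2i) / (√2·3).
P = |-1 + 2i|² / 18 = 5/18.

0.278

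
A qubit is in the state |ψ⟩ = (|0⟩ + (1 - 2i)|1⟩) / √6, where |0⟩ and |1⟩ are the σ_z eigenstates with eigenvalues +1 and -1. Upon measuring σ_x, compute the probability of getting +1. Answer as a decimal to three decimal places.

|+x⟩ = (|0⟩ + |1⟩)/√2, so ⟨+x|ψ⟩ = (2 - 2i) / (√2·√6).
P = |2 - 2i|² / 12 = 8/12.

0.667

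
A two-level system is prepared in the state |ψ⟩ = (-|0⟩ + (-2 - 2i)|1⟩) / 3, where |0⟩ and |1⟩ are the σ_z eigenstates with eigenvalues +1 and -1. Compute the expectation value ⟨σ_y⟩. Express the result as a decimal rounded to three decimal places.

⟨σ_y⟩ = 2 Im(a* b)/(|a|²+|b|²) with a = -1, b = (-2 - 2i).
a* b = (2 + 2i), so ⟨σ_y⟩ = 4/9.

0.444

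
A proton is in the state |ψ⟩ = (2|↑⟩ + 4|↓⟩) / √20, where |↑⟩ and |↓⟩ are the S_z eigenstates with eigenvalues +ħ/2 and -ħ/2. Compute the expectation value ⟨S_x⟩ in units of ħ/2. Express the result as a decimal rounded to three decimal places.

0.800

⟨σ_x⟩ = 2 Re(a* b)/(|a|²+|b|²) with a = 2, b = 4.
a* b = 8, so ⟨σ_x⟩ = 16/20.
⟨S_x⟩ = (ħ/2)·⟨σ_x⟩.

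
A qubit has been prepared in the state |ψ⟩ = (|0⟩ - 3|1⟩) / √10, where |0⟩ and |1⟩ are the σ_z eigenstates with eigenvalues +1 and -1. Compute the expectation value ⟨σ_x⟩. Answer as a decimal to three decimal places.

⟨σ_x⟩ = 2 Re(a* b)/(|a|²+|b|²) with a = 1, b = -3.
a* b = -3, so ⟨σ_x⟩ = -6/10.

-0.600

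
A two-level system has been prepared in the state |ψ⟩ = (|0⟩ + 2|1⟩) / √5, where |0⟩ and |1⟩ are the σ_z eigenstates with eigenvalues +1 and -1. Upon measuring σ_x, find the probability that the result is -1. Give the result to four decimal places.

0.1000

|-x⟩ = (|0⟩ - |1⟩)/√2, so ⟨-x|ψ⟩ = (-1) / (√2·√5).
P = |-1|² / 10 = 1/10.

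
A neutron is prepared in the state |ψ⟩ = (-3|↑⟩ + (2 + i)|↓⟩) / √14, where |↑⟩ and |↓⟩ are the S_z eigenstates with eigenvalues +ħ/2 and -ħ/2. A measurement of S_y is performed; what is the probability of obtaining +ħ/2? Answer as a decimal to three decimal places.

|+y⟩ = (|↑⟩ + i|↓⟩)/√2, so ⟨+y|ψ⟩ = (-2 - 2i) / (√2·√14).
P = |-2 - 2i|² / 28 = 8/28.

0.286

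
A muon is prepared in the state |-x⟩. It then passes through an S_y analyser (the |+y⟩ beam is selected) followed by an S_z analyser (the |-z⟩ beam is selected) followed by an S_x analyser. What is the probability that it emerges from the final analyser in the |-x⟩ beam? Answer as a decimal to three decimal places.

First analyser (S_y): from |-x⟩, P(|+y⟩) = 1/2.
After stage 1 the state is |+y⟩; P(|-z⟩) = |⟨-z|+y⟩|² = 1/2.
After stage 2 the state is |-z⟩; P(|-x⟩) = |⟨-x|-z⟩|² = 1/2.
Joint probability = 1/2 × 1/2 × 1/2 = 0.125.

0.125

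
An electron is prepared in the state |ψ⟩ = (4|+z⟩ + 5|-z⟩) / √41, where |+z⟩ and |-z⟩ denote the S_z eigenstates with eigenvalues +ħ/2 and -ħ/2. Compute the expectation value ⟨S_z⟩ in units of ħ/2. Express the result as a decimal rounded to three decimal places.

-0.220

⟨σ_z⟩ = |a|² - |b|² divided by |a|²+|b|², with a, b the |+z⟩, |-z⟩ amplitudes.
= (16 - 25)/41 = -9/41.
⟨S_z⟩ = (ħ/2)·⟨σ_z⟩.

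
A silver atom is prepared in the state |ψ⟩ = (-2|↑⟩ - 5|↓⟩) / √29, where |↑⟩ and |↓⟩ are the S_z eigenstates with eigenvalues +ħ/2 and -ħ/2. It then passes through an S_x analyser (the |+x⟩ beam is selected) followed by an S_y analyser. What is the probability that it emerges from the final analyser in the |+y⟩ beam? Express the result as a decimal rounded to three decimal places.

0.422

First analyser (S_x): P(|+x⟩) = |⟨+x|ψ⟩|² = 49/58.
After stage 1 the state is |+x⟩; P(|+y⟩) = |⟨+y|+x⟩|² = 1/2.
Joint probability = 49/58 × 1/2 = 0.422.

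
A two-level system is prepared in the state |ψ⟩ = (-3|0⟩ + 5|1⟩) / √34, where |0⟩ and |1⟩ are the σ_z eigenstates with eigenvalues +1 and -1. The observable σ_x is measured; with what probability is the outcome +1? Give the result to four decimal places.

0.0588

|+x⟩ = (|0⟩ + |1⟩)/√2, so ⟨+x|ψ⟩ = (2) / (√2·√34).
P = |2|² / 68 = 4/68.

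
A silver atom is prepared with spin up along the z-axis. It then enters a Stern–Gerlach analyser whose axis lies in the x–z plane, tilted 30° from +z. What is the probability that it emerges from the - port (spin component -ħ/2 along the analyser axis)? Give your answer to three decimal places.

0.067

For spin-½, the probability of finding spin-up along an axis at angle θ to the initial spin direction is cos²(θ/2); spin-down is sin²(θ/2).
θ = 30°, so P = sin²(15°) ≈ 0.067.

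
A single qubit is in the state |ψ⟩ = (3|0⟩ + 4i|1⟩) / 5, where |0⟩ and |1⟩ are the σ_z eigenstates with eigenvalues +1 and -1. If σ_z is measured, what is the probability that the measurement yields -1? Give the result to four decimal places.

0.6400

The -1 outcome corresponds to |1⟩. Its amplitude in |ψ⟩ is 4i/5.
P = |4i|² / 25 = 16/25.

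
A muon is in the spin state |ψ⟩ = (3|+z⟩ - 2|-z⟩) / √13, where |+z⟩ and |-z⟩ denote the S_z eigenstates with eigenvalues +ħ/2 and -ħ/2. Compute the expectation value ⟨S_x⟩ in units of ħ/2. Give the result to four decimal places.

-0.9231

⟨σ_x⟩ = 2 Re(a* b)/(|a|²+|b|²) with a = 3, b = -2.
a* b = -6, so ⟨σ_x⟩ = -12/13.
⟨S_x⟩ = (ħ/2)·⟨σ_x⟩.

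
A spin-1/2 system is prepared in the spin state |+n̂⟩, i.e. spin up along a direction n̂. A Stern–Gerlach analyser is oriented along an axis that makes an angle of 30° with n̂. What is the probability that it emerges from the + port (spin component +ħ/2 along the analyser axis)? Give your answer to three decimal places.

0.933

For spin-½, the probability of finding spin-up along an axis at angle θ to the initial spin direction is cos²(θ/2); spin-down is sin²(θ/2).
θ = 30°, so P = cos²(15°) ≈ 0.933.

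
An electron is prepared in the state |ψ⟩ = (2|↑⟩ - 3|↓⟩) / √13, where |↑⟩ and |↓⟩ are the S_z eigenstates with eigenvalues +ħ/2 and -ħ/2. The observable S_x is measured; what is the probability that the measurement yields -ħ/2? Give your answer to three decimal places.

0.962

|-x⟩ = (|↑⟩ - |↓⟩)/√2, so ⟨-x|ψ⟩ = (5) / (√2·√13).
P = |5|² / 26 = 25/26.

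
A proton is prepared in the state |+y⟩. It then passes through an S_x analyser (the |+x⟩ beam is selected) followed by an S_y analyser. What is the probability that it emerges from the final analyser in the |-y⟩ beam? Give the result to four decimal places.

0.2500

First analyser (S_x): from |+y⟩, P(|+x⟩) = 1/2.
After stage 1 the state is |+x⟩; P(|-y⟩) = |⟨-y|+x⟩|² = 1/2.
Joint probability = 1/2 × 1/2 = 0.2500.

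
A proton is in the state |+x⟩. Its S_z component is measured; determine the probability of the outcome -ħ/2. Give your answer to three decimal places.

0.500

In the S_z basis, |+x⟩ = (|↑⟩ + |↓⟩)/√2 and |-z⟩ = |↓⟩.
|⟨-z|+x⟩|² = 1/2.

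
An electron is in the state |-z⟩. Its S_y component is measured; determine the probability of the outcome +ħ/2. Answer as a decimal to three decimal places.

In the S_z basis, |-z⟩ = |↓⟩ and |+y⟩ = (|↑⟩ + i|↓⟩)/√2.
|⟨+y|-z⟩|² = 1/2.

0.500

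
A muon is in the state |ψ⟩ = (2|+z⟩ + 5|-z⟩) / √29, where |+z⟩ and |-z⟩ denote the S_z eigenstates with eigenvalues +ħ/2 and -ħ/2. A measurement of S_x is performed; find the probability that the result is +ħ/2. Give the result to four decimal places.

|+x⟩ = (|+z⟩ + |-z⟩)/√2, so ⟨+x|ψ⟩ = (7) / (√2·√29).
P = |7|² / 58 = 49/58.

0.8448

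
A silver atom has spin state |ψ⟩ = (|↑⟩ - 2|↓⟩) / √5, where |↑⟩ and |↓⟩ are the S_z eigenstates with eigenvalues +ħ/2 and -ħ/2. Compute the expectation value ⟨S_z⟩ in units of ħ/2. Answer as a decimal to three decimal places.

-0.600

⟨σ_z⟩ = |a|² - |b|² divided by |a|²+|b|², with a, b the |↑⟩, |↓⟩ amplitudes.
= (1 - 4)/5 = -3/5.
⟨S_z⟩ = (ħ/2)·⟨σ_z⟩.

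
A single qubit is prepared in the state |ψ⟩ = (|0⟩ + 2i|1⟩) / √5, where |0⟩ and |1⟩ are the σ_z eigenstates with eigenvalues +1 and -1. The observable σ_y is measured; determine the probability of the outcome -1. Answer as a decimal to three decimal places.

0.100

|-y⟩ = (|0⟩ - i|1⟩)/√2, so ⟨-y|ψ⟩ = (-1) / (√2·√5).
P = |-1|² / 10 = 1/10.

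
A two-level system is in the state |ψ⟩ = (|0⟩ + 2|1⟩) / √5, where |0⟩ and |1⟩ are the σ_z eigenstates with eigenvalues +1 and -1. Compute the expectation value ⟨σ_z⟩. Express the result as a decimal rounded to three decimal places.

-0.600

⟨σ_z⟩ = |a|² - |b|² divided by |a|²+|b|², with a, b the |0⟩, |1⟩ amplitudes.
= (1 - 4)/5 = -3/5.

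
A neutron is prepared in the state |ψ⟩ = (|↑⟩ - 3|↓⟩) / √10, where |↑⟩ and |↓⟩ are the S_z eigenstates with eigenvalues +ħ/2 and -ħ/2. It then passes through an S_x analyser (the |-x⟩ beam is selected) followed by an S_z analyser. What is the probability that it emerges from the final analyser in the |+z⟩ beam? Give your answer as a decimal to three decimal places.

First analyser (S_x): P(|-x⟩) = |⟨-x|ψ⟩|² = 16/20.
After stage 1 the state is |-x⟩; P(|+z⟩) = |⟨+z|-x⟩|² = 1/2.
Joint probability = 16/20 × 1/2 = 0.400.

0.400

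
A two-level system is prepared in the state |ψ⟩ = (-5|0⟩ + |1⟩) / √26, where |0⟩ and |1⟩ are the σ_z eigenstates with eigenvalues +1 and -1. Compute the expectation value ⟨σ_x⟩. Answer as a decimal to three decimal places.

⟨σ_x⟩ = 2 Re(a* b)/(|a|²+|b|²) with a = -5, b = 1.
a* b = -5, so ⟨σ_x⟩ = -10/26.

-0.385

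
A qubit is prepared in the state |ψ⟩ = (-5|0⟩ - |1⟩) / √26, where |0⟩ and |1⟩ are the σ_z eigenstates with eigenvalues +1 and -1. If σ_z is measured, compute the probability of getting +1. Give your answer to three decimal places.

0.962

The +1 outcome corresponds to |0⟩. Its amplitude in |ψ⟩ is -5/√26.
P = |-5|² / 26 = 25/26.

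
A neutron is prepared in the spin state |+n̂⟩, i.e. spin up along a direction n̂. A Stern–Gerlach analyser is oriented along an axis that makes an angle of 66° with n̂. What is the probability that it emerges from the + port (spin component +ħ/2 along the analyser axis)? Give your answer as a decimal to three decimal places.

For spin-½, the probability of finding spin-up along an axis at angle θ to the initial spin direction is cos²(θ/2); spin-down is sin²(θ/2).
θ = 66°, so P = cos²(33°) ≈ 0.703.

0.703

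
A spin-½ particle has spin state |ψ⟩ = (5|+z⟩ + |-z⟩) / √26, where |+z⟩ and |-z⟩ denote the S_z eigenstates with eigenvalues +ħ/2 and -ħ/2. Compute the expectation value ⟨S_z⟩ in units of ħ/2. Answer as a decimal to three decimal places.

0.923

⟨σ_z⟩ = |a|² - |b|² divided by |a|²+|b|², with a, b the |+z⟩, |-z⟩ amplitudes.
= (25 - 1)/26 = 24/26.
⟨S_z⟩ = (ħ/2)·⟨σ_z⟩.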